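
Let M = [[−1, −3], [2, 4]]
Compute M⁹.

tr M = 3 and det M = 2, so the characteristic polynomial is λ² − (3)λ + (2) with roots 1 and 2.
Eigenvectors give P = [[3, −1], [−2, 1]] with P⁻¹ = [[1, 1], [2, 3]], and M = P·diag(1, 2)·P⁻¹.
Then M⁹ = P·diag(1, 512)·P⁻¹ = [[3, −512], [−2, 512]] · [[1, 1], [2, 3]] = [[−1021, −1533], [1022, 1534]].

[[−1021, −1533], [1022, 1534]]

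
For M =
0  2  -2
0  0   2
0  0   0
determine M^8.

M is strictly triangular, hence nilpotent: M^3 = 0, so M^8 = 0.

[[0, 0, 0], [0, 0, 0], [0, 0, 0]]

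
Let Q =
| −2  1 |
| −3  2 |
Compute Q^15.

[[−2, 1], [−3, 2]]

Q² = I (check: tr Q = 0 and det Q = −1), so Q^15 = Q since 15 is odd.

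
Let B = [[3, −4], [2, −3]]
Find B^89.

B² = I (check: tr B = 0 and det B = −1), so B^89 = B since 89 is odd.

[[3, −4], [2, −3]]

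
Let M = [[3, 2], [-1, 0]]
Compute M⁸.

[[511, 510], [-255, -254]]

tr M = 3 and det M = 2, so the characteristic polynomial is λ² − (3)λ + (2) with roots 2 and 1.
Eigenvectors give P = [[2, 1], [-1, -1]] with P⁻¹ = [[1, 1], [-1, -2]], and M = P·diag(2, 1)·P⁻¹.
Then M⁸ = P·diag(256, 1)·P⁻¹ = [[512, 1], [-256, -1]] · [[1, 1], [-1, -2]] = [[511, 510], [-255, -254]].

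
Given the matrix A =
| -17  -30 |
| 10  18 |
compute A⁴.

tr A = 1 and det A = -6, so the characteristic polynomial is λ² − (1)λ + (-6) with roots 3 and -2.
Eigenvectors give P = [[-3, -2], [2, 1]] with P⁻¹ = [[1, 2], [-2, -3]], and A = P·diag(3, -2)·P⁻¹.
Then A⁴ = P·diag(81, 16)·P⁻¹ = [[-243, -32], [162, 16]] · [[1, 2], [-2, -3]] = [[-179, -390], [130, 276]].

[[-179, -390], [130, 276]]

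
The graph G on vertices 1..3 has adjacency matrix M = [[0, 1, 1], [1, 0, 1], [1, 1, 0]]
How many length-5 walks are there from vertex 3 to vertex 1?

The number of length-5 walks from vertex 3 to vertex 1 is entry (3,1) of M^5, where M is the adjacency matrix.
M^2 = [[2, 1, 1], [1, 2, 1], [1, 1, 2]]
M^3 = [[2, 3, 3], [3, 2, 3], [3, 3, 2]]
M^4 = [[6, 5, 5], [5, 6, 5], [5, 5, 6]]
M^5 = [[10, 11, 11], [11, 10, 11], [11, 11, 10]]

11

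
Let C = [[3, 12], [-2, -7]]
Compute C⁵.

tr C = -4 and det C = 3, so the characteristic polynomial is λ² − (-4)λ + (3) with roots -1 and -3.
Eigenvectors give P = [[-3, -2], [1, 1]] with P⁻¹ = [[-1, -2], [1, 3]], and C = P·diag(-1, -3)·P⁻¹.
Then C⁵ = P·diag(-1, -243)·P⁻¹ = [[3, 486], [-1, -243]] · [[-1, -2], [1, 3]] = [[483, 1452], [-242, -727]].

[[483, 1452], [-242, -727]]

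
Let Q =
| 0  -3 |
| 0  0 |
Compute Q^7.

[[0, 0], [0, 0]]

Q is strictly triangular, hence nilpotent: Q^2 = 0, so Q^7 = 0.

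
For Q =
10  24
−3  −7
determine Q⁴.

tr Q = 3 and det Q = 2, so the characteristic polynomial is λ² − (3)λ + (2) with roots 1 and 2.
Eigenvectors give P = [[−8, −3], [3, 1]] with P⁻¹ = [[1, 3], [−3, −8]], and Q = P·diag(1, 2)·P⁻¹.
Then Q⁴ = P·diag(1, 16)·P⁻¹ = [[−8, −48], [3, 16]] · [[1, 3], [−3, −8]] = [[136, 360], [−45, −119]].

[[136, 360], [−45, −119]]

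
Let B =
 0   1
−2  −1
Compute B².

[[−2, −1], [2, −1]]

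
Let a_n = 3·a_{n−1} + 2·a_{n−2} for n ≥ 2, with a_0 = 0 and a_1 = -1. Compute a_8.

With companion matrix C = [[3, 2], [1, 0]], [a_n, a_{n−1}]ᵀ = C·[a_{n−1}, a_{n−2}]ᵀ, so [a_8, a_7]ᵀ = C⁷·[a_1, a_0]ᵀ.
C⁷ = [[6279, 3526], [1763, 990]], giving [a_8, a_7]ᵀ = [[-6279], [-1763]].

-6279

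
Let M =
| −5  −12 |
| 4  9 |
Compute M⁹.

tr M = 4 and det M = 3, so the characteristic polynomial is λ² − (4)λ + (3) with roots 1 and 3.
Eigenvectors give P = [[2, 3], [−1, −2]] with P⁻¹ = [[2, 3], [−1, −2]], and M = P·diag(1, 3)·P⁻¹.
Then M⁹ = P·diag(1, 19683)·P⁻¹ = [[2, 59049], [−1, −39366]] · [[2, 3], [−1, −2]] = [[−59045, −118092], [39364, 78729]].

[[−59045, −118092], [39364, 78729]]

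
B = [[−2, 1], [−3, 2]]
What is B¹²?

B² = I (check: tr B = 0 and det B = −1), so B¹² = I since 12 is even.

[[1, 0], [0, 1]]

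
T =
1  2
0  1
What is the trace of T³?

T = I + N where N = [[0, 2], [0, 0]] is strictly upper-triangular, so N² = 0.
(I + N)³ = I + 3·N = [[1, 6], [0, 1]].

2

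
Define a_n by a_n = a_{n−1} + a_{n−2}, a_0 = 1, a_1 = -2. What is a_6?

With companion matrix B = [[1, 1], [1, 0]], [a_n, a_{n−1}]ᵀ = B·[a_{n−1}, a_{n−2}]ᵀ, so [a_6, a_5]ᵀ = B^5·[a_1, a_0]ᵀ.
B^5 = [[8, 5], [5, 3]], giving [a_6, a_5]ᵀ = [[-11], [-7]].

-11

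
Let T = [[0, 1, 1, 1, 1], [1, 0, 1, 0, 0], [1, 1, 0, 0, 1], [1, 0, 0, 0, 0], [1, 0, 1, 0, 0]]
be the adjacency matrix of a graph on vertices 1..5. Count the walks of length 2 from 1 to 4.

0

The number of length-2 walks from vertex 1 to vertex 4 is entry (1,4) of T², where T is the adjacency matrix.
T² = [[4, 1, 2, 0, 1], [1, 2, 1, 1, 2], [2, 1, 3, 1, 1], [0, 1, 1, 1, 1], [1, 2, 1, 1, 2]]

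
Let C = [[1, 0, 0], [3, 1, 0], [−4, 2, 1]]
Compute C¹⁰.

[[1, 0, 0], [30, 1, 0], [230, 20, 1]]

C = I + N where N = [[0, 0, 0], [3, 0, 0], [−4, 2, 0]] is strictly lower-triangular, so N³ = 0.
(I + N)¹⁰ = I + 10·N + 45·N² = [[1, 0, 0], [30, 1, 0], [230, 20, 1]].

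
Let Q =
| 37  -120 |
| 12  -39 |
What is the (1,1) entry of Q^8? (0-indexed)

tr Q = -2 and det Q = -3, so the characteristic polynomial is λ² − (-2)λ + (-3) with roots -3 and 1.
Eigenvectors give P = [[-3, 10], [-1, 3]] with P⁻¹ = [[3, -10], [1, -3]], and Q = P·diag(-3, 1)·P⁻¹.
Then Q^8 = P·diag(6561, 1)·P⁻¹ = [[-19683, 10], [-6561, 3]] · [[3, -10], [1, -3]] = [[-59039, 196800], [-19680, 65601]].

65601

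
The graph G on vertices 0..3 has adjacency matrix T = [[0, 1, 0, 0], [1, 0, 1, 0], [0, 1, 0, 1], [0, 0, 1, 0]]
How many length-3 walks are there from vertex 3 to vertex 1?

0

The number of length-3 walks from vertex 3 to vertex 1 is entry (3,1) of T^3, where T is the adjacency matrix.
T^2 = [[1, 0, 1, 0], [0, 2, 0, 1], [1, 0, 2, 0], [0, 1, 0, 1]]
T^3 = [[0, 2, 0, 1], [2, 0, 3, 0], [0, 3, 0, 2], [1, 0, 2, 0]]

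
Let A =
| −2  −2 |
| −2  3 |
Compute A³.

[[−12, −22], [−22, 43]]

A² = [[8, −2], [−2, 13]]
A³ = [[−12, −22], [−22, 43]]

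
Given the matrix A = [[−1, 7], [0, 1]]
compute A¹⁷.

[[−1, 7], [0, 1]]

A² = I (check: tr A = 0 and det A = −1), so A¹⁷ = A since 17 is odd.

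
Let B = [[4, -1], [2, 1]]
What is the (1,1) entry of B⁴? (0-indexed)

tr B = 5 and det B = 6, so the characteristic polynomial is λ² − (5)λ + (6) with roots 2 and 3.
Eigenvectors give P = [[-1, 1], [-2, 1]] with P⁻¹ = [[1, -1], [2, -1]], and B = P·diag(2, 3)·P⁻¹.
Then B⁴ = P·diag(16, 81)·P⁻¹ = [[-16, 81], [-32, 81]] · [[1, -1], [2, -1]] = [[146, -65], [130, -49]].

-49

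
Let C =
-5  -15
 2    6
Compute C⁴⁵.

[[-5, -15], [2, 6]]

C² = C (a projection; rank 1, trace 1), so C⁴⁵ = C.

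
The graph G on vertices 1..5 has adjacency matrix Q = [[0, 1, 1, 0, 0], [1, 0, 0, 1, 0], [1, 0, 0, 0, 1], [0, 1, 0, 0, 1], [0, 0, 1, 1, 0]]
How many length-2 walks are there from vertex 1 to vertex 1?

2

The number of length-2 walks from vertex 1 to vertex 1 is entry (1,1) of Q², where Q is the adjacency matrix.
Q² = [[2, 0, 0, 1, 1], [0, 2, 1, 0, 1], [0, 1, 2, 1, 0], [1, 0, 1, 2, 0], [1, 1, 0, 0, 2]]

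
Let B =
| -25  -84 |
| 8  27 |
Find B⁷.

[[-13129, -45948], [4376, 15315]]

tr B = 2 and det B = -3, so the characteristic polynomial is λ² − (2)λ + (-3) with roots -1 and 3.
Eigenvectors give P = [[7, -3], [-2, 1]] with P⁻¹ = [[1, 3], [2, 7]], and B = P·diag(-1, 3)·P⁻¹.
Then B⁷ = P·diag(-1, 2187)·P⁻¹ = [[-7, -6561], [2, 2187]] · [[1, 3], [2, 7]] = [[-13129, -45948], [4376, 15315]].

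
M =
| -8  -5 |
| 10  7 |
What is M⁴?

tr M = -1 and det M = -6, so the characteristic polynomial is λ² − (-1)λ + (-6) with roots 2 and -3.
Eigenvectors give P = [[-1, 1], [2, -1]] with P⁻¹ = [[1, 1], [2, 1]], and M = P·diag(2, -3)·P⁻¹.
Then M⁴ = P·diag(16, 81)·P⁻¹ = [[-16, 81], [32, -81]] · [[1, 1], [2, 1]] = [[146, 65], [-130, -49]].

[[146, 65], [-130, -49]]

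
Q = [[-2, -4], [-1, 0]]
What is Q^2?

[[8, 8], [2, 4]]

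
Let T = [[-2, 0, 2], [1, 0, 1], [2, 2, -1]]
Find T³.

T² = [[8, 4, -6], [0, 2, 1], [-4, -2, 7]]
T³ = [[-24, -12, 26], [4, 2, 1], [20, 14, -17]]

[[-24, -12, 26], [4, 2, 1], [20, 14, -17]]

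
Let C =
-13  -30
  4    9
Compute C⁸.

tr C = -4 and det C = 3, so the characteristic polynomial is λ² − (-4)λ + (3) with roots -1 and -3.
Eigenvectors give P = [[-5, -3], [2, 1]] with P⁻¹ = [[1, 3], [-2, -5]], and C = P·diag(-1, -3)·P⁻¹.
Then C⁸ = P·diag(1, 6561)·P⁻¹ = [[-5, -19683], [2, 6561]] · [[1, 3], [-2, -5]] = [[39361, 98400], [-13120, -32799]].

[[39361, 98400], [-13120, -32799]]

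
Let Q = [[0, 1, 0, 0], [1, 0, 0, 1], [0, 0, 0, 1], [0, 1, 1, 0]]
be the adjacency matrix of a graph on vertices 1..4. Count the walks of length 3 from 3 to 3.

0

The number of length-3 walks from vertex 3 to vertex 3 is entry (3,3) of Q³, where Q is the adjacency matrix.
Q² = [[1, 0, 0, 1], [0, 2, 1, 0], [0, 1, 1, 0], [1, 0, 0, 2]]
Q³ = [[0, 2, 1, 0], [2, 0, 0, 3], [1, 0, 0, 2], [0, 3, 2, 0]]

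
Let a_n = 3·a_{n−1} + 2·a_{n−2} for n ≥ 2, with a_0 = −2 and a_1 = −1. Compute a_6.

−1051

With companion matrix C = [[3, 2], [1, 0]], [a_n, a_{n−1}]ᵀ = C·[a_{n−1}, a_{n−2}]ᵀ, so [a_6, a_5]ᵀ = C⁵·[a_1, a_0]ᵀ.
C⁵ = [[495, 278], [139, 78]], giving [a_6, a_5]ᵀ = [[−1051], [−295]].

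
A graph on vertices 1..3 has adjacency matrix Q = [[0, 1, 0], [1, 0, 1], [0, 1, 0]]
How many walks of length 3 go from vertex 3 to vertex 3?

0

The number of length-3 walks from vertex 3 to vertex 3 is entry (3,3) of Q^3, where Q is the adjacency matrix.
Q^2 = [[1, 0, 1], [0, 2, 0], [1, 0, 1]]
Q^3 = [[0, 2, 0], [2, 0, 2], [0, 2, 0]]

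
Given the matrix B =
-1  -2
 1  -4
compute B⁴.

tr B = -5 and det B = 6, so the characteristic polynomial is λ² − (-5)λ + (6) with roots -2 and -3.
Eigenvectors give P = [[2, 1], [1, 1]] with P⁻¹ = [[1, -1], [-1, 2]], and B = P·diag(-2, -3)·P⁻¹.
Then B⁴ = P·diag(16, 81)·P⁻¹ = [[32, 81], [16, 81]] · [[1, -1], [-1, 2]] = [[-49, 130], [-65, 146]].

[[-49, 130], [-65, 146]]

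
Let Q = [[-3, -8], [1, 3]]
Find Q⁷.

Q² = I (check: tr Q = 0 and det Q = -1), so Q⁷ = Q since 7 is odd.

[[-3, -8], [1, 3]]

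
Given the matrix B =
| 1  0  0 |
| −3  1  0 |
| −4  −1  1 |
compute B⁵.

B = I + N where N = [[0, 0, 0], [−3, 0, 0], [−4, −1, 0]] is strictly lower-triangular, so N³ = 0.
(I + N)⁵ = I + 5·N + 10·N² = [[1, 0, 0], [−15, 1, 0], [10, −5, 1]].

[[1, 0, 0], [−15, 1, 0], [10, −5, 1]]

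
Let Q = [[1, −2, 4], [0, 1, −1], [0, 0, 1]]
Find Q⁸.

[[1, −16, 88], [0, 1, −8], [0, 0, 1]]

Q = I + N where N = [[0, −2, 4], [0, 0, −1], [0, 0, 0]] is strictly upper-triangular, so N³ = 0.
(I + N)⁸ = I + 8·N + 28·N² = [[1, −16, 88], [0, 1, −8], [0, 0, 1]].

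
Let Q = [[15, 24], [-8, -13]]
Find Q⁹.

[[78735, 118104], [-39368, -59053]]

tr Q = 2 and det Q = -3, so the characteristic polynomial is λ² − (2)λ + (-3) with roots -1 and 3.
Eigenvectors give P = [[-3, -2], [2, 1]] with P⁻¹ = [[1, 2], [-2, -3]], and Q = P·diag(-1, 3)·P⁻¹.
Then Q⁹ = P·diag(-1, 19683)·P⁻¹ = [[3, -39366], [-2, 19683]] · [[1, 2], [-2, -3]] = [[78735, 118104], [-39368, -59053]].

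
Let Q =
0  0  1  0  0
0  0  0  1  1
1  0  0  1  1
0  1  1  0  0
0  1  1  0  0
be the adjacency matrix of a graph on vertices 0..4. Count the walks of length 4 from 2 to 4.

0

The number of length-4 walks from vertex 2 to vertex 4 is entry (2,4) of Q^4, where Q is the adjacency matrix.
Q^2 = [[1, 0, 0, 1, 1], [0, 2, 2, 0, 0], [0, 2, 3, 0, 0], [1, 0, 0, 2, 2], [1, 0, 0, 2, 2]]
Q^3 = [[0, 2, 3, 0, 0], [2, 0, 0, 4, 4], [3, 0, 0, 5, 5], [0, 4, 5, 0, 0], [0, 4, 5, 0, 0]]
Q^4 = [[3, 0, 0, 5, 5], [0, 8, 10, 0, 0], [0, 10, 13, 0, 0], [5, 0, 0, 9, 9], [5, 0, 0, 9, 9]]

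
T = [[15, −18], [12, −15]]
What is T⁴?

[[81, 0], [0, 81]]

tr T = 0 and det T = −9, so the characteristic polynomial is λ² − (0)λ + (−9) with roots −3 and 3.
Eigenvectors give P = [[1, 3], [1, 2]] with P⁻¹ = [[−2, 3], [1, −1]], and T = P·diag(−3, 3)·P⁻¹.
Then T⁴ = P·diag(81, 81)·P⁻¹ = [[81, 243], [81, 162]] · [[−2, 3], [1, −1]] = [[81, 0], [0, 81]].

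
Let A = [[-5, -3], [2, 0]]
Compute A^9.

tr A = -5 and det A = 6, so the characteristic polynomial is λ² − (-5)λ + (6) with roots -2 and -3.
Eigenvectors give P = [[1, 3], [-1, -2]] with P⁻¹ = [[-2, -3], [1, 1]], and A = P·diag(-2, -3)·P⁻¹.
Then A^9 = P·diag(-512, -19683)·P⁻¹ = [[-512, -59049], [512, 39366]] · [[-2, -3], [1, 1]] = [[-58025, -57513], [38342, 37830]].

[[-58025, -57513], [38342, 37830]]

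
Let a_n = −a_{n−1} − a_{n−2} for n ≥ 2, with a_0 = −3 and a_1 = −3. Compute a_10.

With companion matrix A = [[−1, −1], [1, 0]], [a_n, a_{n−1}]ᵀ = A·[a_{n−1}, a_{n−2}]ᵀ, so [a_10, a_9]ᵀ = A⁹·[a_1, a_0]ᵀ.
A⁹ = [[1, 0], [0, 1]], giving [a_10, a_9]ᵀ = [[−3], [−3]].

−3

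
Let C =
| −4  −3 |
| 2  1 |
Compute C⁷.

[[−382, −381], [254, 253]]

tr C = −3 and det C = 2, so the characteristic polynomial is λ² − (−3)λ + (2) with roots −2 and −1.
Eigenvectors give P = [[3, −1], [−2, 1]] with P⁻¹ = [[1, 1], [2, 3]], and C = P·diag(−2, −1)·P⁻¹.
Then C⁷ = P·diag(−128, −1)·P⁻¹ = [[−384, 1], [256, −1]] · [[1, 1], [2, 3]] = [[−382, −381], [254, 253]].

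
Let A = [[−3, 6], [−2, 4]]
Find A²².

[[−3, 6], [−2, 4]]

A² = A (a projection; rank 1, trace 1), so A²² = A.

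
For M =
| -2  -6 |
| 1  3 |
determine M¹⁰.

[[-2, -6], [1, 3]]

M² = M (a projection; rank 1, trace 1), so M¹⁰ = M.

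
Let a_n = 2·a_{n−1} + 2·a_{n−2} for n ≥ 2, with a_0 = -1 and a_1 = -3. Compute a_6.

With companion matrix Q = [[2, 2], [1, 0]], [a_n, a_{n−1}]ᵀ = Q·[a_{n−1}, a_{n−2}]ᵀ, so [a_6, a_5]ᵀ = Q⁵·[a_1, a_0]ᵀ.
Q⁵ = [[120, 88], [44, 32]], giving [a_6, a_5]ᵀ = [[-448], [-164]].

-448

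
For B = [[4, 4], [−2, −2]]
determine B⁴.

[[32, 32], [−16, −16]]

B² = [[8, 8], [−4, −4]]
B³ = [[16, 16], [−8, −8]]
B⁴ = [[32, 32], [−16, −16]]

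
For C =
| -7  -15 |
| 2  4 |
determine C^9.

tr C = -3 and det C = 2, so the characteristic polynomial is λ² − (-3)λ + (2) with roots -1 and -2.
Eigenvectors give P = [[-5, -3], [2, 1]] with P⁻¹ = [[1, 3], [-2, -5]], and C = P·diag(-1, -2)·P⁻¹.
Then C^9 = P·diag(-1, -512)·P⁻¹ = [[5, 1536], [-2, -512]] · [[1, 3], [-2, -5]] = [[-3067, -7665], [1022, 2554]].

[[-3067, -7665], [1022, 2554]]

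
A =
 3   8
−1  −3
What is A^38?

[[1, 0], [0, 1]]

A² = I (check: tr A = 0 and det A = −1), so A^38 = I since 38 is even.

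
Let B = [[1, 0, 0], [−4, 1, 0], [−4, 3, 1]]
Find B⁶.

[[1, 0, 0], [−24, 1, 0], [−204, 18, 1]]

B = I + N where N = [[0, 0, 0], [−4, 0, 0], [−4, 3, 0]] is strictly lower-triangular, so N³ = 0.
(I + N)⁶ = I + 6·N + 15·N² = [[1, 0, 0], [−24, 1, 0], [−204, 18, 1]].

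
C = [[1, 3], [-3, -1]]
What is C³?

C² = [[-8, 0], [0, -8]]
C³ = [[-8, -24], [24, 8]]

[[-8, -24], [24, 8]]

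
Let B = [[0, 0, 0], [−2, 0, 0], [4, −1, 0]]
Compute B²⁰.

[[0, 0, 0], [0, 0, 0], [0, 0, 0]]

B is strictly triangular, hence nilpotent: B³ = 0, so B²⁰ = 0.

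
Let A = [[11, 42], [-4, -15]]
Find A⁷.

[[13115, 45906], [-4372, -15303]]

tr A = -4 and det A = 3, so the characteristic polynomial is λ² − (-4)λ + (3) with roots -3 and -1.
Eigenvectors give P = [[-3, 7], [1, -2]] with P⁻¹ = [[2, 7], [1, 3]], and A = P·diag(-3, -1)·P⁻¹.
Then A⁷ = P·diag(-2187, -1)·P⁻¹ = [[6561, -7], [-2187, 2]] · [[2, 7], [1, 3]] = [[13115, 45906], [-4372, -15303]].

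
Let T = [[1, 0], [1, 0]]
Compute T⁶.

[[1, 0], [1, 0]]

T² = T (a projection; rank 1, trace 1), so T⁶ = T.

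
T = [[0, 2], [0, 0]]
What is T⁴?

T is strictly triangular, hence nilpotent: T² = 0, so T⁴ = 0.

[[0, 0], [0, 0]]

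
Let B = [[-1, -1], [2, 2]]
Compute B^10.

[[-1, -1], [2, 2]]

B² = B (a projection; rank 1, trace 1), so B^10 = B.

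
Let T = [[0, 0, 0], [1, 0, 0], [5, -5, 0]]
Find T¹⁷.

[[0, 0, 0], [0, 0, 0], [0, 0, 0]]

T is strictly triangular, hence nilpotent: T³ = 0, so T¹⁷ = 0.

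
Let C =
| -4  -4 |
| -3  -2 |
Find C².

[[28, 24], [18, 16]]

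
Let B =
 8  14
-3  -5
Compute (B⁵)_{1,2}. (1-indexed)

tr B = 3 and det B = 2, so the characteristic polynomial is λ² − (3)λ + (2) with roots 1 and 2.
Eigenvectors give P = [[-2, 7], [1, -3]] with P⁻¹ = [[3, 7], [1, 2]], and B = P·diag(1, 2)·P⁻¹.
Then B⁵ = P·diag(1, 32)·P⁻¹ = [[-2, 224], [1, -96]] · [[3, 7], [1, 2]] = [[218, 434], [-93, -185]].

434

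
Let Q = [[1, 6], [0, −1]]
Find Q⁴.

Q² = I (check: tr Q = 0 and det Q = −1), so Q⁴ = I since 4 is even.

[[1, 0], [0, 1]]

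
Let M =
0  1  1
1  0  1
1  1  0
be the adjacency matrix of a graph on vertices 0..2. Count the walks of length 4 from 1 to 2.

5

The number of length-4 walks from vertex 1 to vertex 2 is entry (1,2) of M⁴, where M is the adjacency matrix.
M² = [[2, 1, 1], [1, 2, 1], [1, 1, 2]]
M³ = [[2, 3, 3], [3, 2, 3], [3, 3, 2]]
M⁴ = [[6, 5, 5], [5, 6, 5], [5, 5, 6]]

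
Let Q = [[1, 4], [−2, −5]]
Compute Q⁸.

[[−6559, −13120], [6560, 13121]]

tr Q = −4 and det Q = 3, so the characteristic polynomial is λ² − (−4)λ + (3) with roots −1 and −3.
Eigenvectors give P = [[2, 1], [−1, −1]] with P⁻¹ = [[1, 1], [−1, −2]], and Q = P·diag(−1, −3)·P⁻¹.
Then Q⁸ = P·diag(1, 6561)·P⁻¹ = [[2, 6561], [−1, −6561]] · [[1, 1], [−1, −2]] = [[−6559, −13120], [6560, 13121]].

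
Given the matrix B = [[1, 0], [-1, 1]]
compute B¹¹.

[[1, 0], [-11, 1]]

B = I + N where N = [[0, 0], [-1, 0]] is strictly lower-triangular, so N² = 0.
(I + N)¹¹ = I + 11·N = [[1, 0], [-11, 1]].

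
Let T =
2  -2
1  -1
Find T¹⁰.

[[2, -2], [1, -1]]

T² = T (a projection; rank 1, trace 1), so T¹⁰ = T.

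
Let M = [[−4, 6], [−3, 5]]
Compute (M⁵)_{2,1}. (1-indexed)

tr M = 1 and det M = −2, so the characteristic polynomial is λ² − (1)λ + (−2) with roots 2 and −1.
Eigenvectors give P = [[−1, 2], [−1, 1]] with P⁻¹ = [[1, −2], [1, −1]], and M = P·diag(2, −1)·P⁻¹.
Then M⁵ = P·diag(32, −1)·P⁻¹ = [[−32, −2], [−32, −1]] · [[1, −2], [1, −1]] = [[−34, 66], [−33, 65]].

−33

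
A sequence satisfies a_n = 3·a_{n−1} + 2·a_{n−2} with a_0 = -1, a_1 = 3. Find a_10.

With companion matrix C = [[3, 2], [1, 0]], [a_n, a_{n−1}]ᵀ = C·[a_{n−1}, a_{n−2}]ᵀ, so [a_10, a_9]ᵀ = C⁹·[a_1, a_0]ᵀ.
C⁹ = [[79647, 44726], [22363, 12558]], giving [a_10, a_9]ᵀ = [[194215], [54531]].

194215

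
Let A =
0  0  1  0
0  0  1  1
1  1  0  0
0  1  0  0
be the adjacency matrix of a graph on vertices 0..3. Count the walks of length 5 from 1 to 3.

5

The number of length-5 walks from vertex 1 to vertex 3 is entry (1,3) of A⁵, where A is the adjacency matrix.
A² = [[1, 1, 0, 0], [1, 2, 0, 0], [0, 0, 2, 1], [0, 0, 1, 1]]
A³ = [[0, 0, 2, 1], [0, 0, 3, 2], [2, 3, 0, 0], [1, 2, 0, 0]]
A⁴ = [[2, 3, 0, 0], [3, 5, 0, 0], [0, 0, 5, 3], [0, 0, 3, 2]]
A⁵ = [[0, 0, 5, 3], [0, 0, 8, 5], [5, 8, 0, 0], [3, 5, 0, 0]]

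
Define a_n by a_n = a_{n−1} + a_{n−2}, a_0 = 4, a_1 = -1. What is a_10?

81

With companion matrix B = [[1, 1], [1, 0]], [a_n, a_{n−1}]ᵀ = B·[a_{n−1}, a_{n−2}]ᵀ, so [a_10, a_9]ᵀ = B^9·[a_1, a_0]ᵀ.
B^9 = [[55, 34], [34, 21]], giving [a_10, a_9]ᵀ = [[81], [50]].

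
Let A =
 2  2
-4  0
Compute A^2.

[[-4, 4], [-8, -8]]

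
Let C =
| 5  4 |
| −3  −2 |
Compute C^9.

tr C = 3 and det C = 2, so the characteristic polynomial is λ² − (3)λ + (2) with roots 1 and 2.
Eigenvectors give P = [[−1, 4], [1, −3]] with P⁻¹ = [[3, 4], [1, 1]], and C = P·diag(1, 2)·P⁻¹.
Then C^9 = P·diag(1, 512)·P⁻¹ = [[−1, 2048], [1, −1536]] · [[3, 4], [1, 1]] = [[2045, 2044], [−1533, −1532]].

[[2045, 2044], [−1533, −1532]]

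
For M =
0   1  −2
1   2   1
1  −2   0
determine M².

[[−1, 6, 1], [3, 3, 0], [−2, −3, −4]]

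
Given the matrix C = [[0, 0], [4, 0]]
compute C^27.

C is strictly triangular, hence nilpotent: C^2 = 0, so C^27 = 0.

[[0, 0], [0, 0]]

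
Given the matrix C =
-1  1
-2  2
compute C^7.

C² = C (a projection; rank 1, trace 1), so C^7 = C.

[[-1, 1], [-2, 2]]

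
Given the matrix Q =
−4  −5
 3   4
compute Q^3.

Q² = I (check: tr Q = 0 and det Q = −1), so Q^3 = Q since 3 is odd.

[[−4, −5], [3, 4]]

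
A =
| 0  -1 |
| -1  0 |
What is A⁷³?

[[0, -1], [-1, 0]]

A² = I (check: tr A = 0 and det A = -1), so A⁷³ = A since 73 is odd.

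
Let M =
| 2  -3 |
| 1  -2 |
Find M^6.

[[1, 0], [0, 1]]

M² = I (check: tr M = 0 and det M = -1), so M^6 = I since 6 is even.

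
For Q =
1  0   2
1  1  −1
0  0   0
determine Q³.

[[1, 0, 2], [3, 1, 3], [0, 0, 0]]

Q² = [[1, 0, 2], [2, 1, 1], [0, 0, 0]]
Q³ = [[1, 0, 2], [3, 1, 3], [0, 0, 0]]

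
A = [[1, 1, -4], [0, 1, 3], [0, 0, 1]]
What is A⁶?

[[1, 6, 21], [0, 1, 18], [0, 0, 1]]

A = I + N where N = [[0, 1, -4], [0, 0, 3], [0, 0, 0]] is strictly upper-triangular, so N³ = 0.
(I + N)⁶ = I + 6·N + 15·N² = [[1, 6, 21], [0, 1, 18], [0, 0, 1]].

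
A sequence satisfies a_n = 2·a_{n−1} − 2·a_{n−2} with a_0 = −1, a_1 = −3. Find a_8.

−16

With companion matrix C = [[2, −2], [1, 0]], [a_n, a_{n−1}]ᵀ = C·[a_{n−1}, a_{n−2}]ᵀ, so [a_8, a_7]ᵀ = C^7·[a_1, a_0]ᵀ.
C^7 = [[0, 16], [−8, 16]], giving [a_8, a_7]ᵀ = [[−16], [8]].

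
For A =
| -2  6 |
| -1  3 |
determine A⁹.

[[-2, 6], [-1, 3]]

A² = A (a projection; rank 1, trace 1), so A⁹ = A.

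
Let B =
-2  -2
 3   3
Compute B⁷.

[[-2, -2], [3, 3]]

B² = B (a projection; rank 1, trace 1), so B⁷ = B.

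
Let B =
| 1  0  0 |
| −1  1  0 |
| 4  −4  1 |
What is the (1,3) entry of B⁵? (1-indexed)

B = I + N where N = [[0, 0, 0], [−1, 0, 0], [4, −4, 0]] is strictly lower-triangular, so N³ = 0.
(I + N)⁵ = I + 5·N + 10·N² = [[1, 0, 0], [−5, 1, 0], [60, −20, 1]].

0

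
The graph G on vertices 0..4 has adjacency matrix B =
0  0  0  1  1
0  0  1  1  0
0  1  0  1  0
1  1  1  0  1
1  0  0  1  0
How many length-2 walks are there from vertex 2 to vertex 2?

2

The number of length-2 walks from vertex 2 to vertex 2 is entry (2,2) of B^2, where B is the adjacency matrix.
B^2 = [[2, 1, 1, 1, 1], [1, 2, 1, 1, 1], [1, 1, 2, 1, 1], [1, 1, 1, 4, 1], [1, 1, 1, 1, 2]]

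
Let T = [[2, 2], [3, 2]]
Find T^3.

T^2 = [[10, 8], [12, 10]]
T^3 = [[44, 36], [54, 44]]

[[44, 36], [54, 44]]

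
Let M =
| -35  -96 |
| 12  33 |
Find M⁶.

tr M = -2 and det M = -3, so the characteristic polynomial is λ² − (-2)λ + (-3) with roots -3 and 1.
Eigenvectors give P = [[3, -8], [-1, 3]] with P⁻¹ = [[3, 8], [1, 3]], and M = P·diag(-3, 1)·P⁻¹.
Then M⁶ = P·diag(729, 1)·P⁻¹ = [[2187, -8], [-729, 3]] · [[3, 8], [1, 3]] = [[6553, 17472], [-2184, -5823]].

[[6553, 17472], [-2184, -5823]]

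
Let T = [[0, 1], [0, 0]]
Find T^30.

T is strictly triangular, hence nilpotent: T^2 = 0, so T^30 = 0.

[[0, 0], [0, 0]]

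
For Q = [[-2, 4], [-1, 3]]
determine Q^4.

Q^2 = [[0, 4], [-1, 5]]
Q^3 = [[-4, 12], [-3, 11]]
Q^4 = [[-4, 20], [-5, 21]]

[[-4, 20], [-5, 21]]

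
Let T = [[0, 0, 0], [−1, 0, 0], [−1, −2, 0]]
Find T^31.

[[0, 0, 0], [0, 0, 0], [0, 0, 0]]

T is strictly triangular, hence nilpotent: T^3 = 0, so T^31 = 0.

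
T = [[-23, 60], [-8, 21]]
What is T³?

[[-167, 420], [-56, 141]]

tr T = -2 and det T = -3, so the characteristic polynomial is λ² − (-2)λ + (-3) with roots 1 and -3.
Eigenvectors give P = [[-5, 3], [-2, 1]] with P⁻¹ = [[1, -3], [2, -5]], and T = P·diag(1, -3)·P⁻¹.
Then T³ = P·diag(1, -27)·P⁻¹ = [[-5, -81], [-2, -27]] · [[1, -3], [2, -5]] = [[-167, 420], [-56, 141]].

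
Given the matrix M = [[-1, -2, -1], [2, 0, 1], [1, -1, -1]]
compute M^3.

M^2 = [[-4, 3, 0], [-1, -5, -3], [-4, -1, -1]]
M^3 = [[10, 8, 7], [-12, 5, -1], [1, 9, 4]]

[[10, 8, 7], [-12, 5, -1], [1, 9, 4]]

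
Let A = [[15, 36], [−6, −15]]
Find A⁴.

tr A = 0 and det A = −9, so the characteristic polynomial is λ² − (0)λ + (−9) with roots 3 and −3.
Eigenvectors give P = [[3, −2], [−1, 1]] with P⁻¹ = [[1, 2], [1, 3]], and A = P·diag(3, −3)·P⁻¹.
Then A⁴ = P·diag(81, 81)·P⁻¹ = [[243, −162], [−81, 81]] · [[1, 2], [1, 3]] = [[81, 0], [0, 81]].

[[81, 0], [0, 81]]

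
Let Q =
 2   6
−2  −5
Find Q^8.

tr Q = −3 and det Q = 2, so the characteristic polynomial is λ² − (−3)λ + (2) with roots −1 and −2.
Eigenvectors give P = [[2, −3], [−1, 2]] with P⁻¹ = [[2, 3], [1, 2]], and Q = P·diag(−1, −2)·P⁻¹.
Then Q^8 = P·diag(1, 256)·P⁻¹ = [[2, −768], [−1, 512]] · [[2, 3], [1, 2]] = [[−764, −1530], [510, 1021]].

[[−764, −1530], [510, 1021]]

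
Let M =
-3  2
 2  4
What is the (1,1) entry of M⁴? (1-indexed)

M² = [[13, 2], [2, 20]]
M³ = [[-35, 34], [34, 84]]
M⁴ = [[173, 66], [66, 404]]

173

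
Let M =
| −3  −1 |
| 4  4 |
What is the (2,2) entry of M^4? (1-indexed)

140

M^2 = [[5, −1], [4, 12]]
M^3 = [[−19, −9], [36, 44]]
M^4 = [[21, −17], [68, 140]]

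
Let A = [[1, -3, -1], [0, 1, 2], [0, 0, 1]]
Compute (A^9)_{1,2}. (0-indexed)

18

A = I + N where N = [[0, -3, -1], [0, 0, 2], [0, 0, 0]] is strictly upper-triangular, so N^3 = 0.
(I + N)^9 = I + 9·N + 36·N^2 = [[1, -27, -225], [0, 1, 18], [0, 0, 1]].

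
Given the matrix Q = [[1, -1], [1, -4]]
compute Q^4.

[[-9, 45], [-45, 216]]

Q^2 = [[0, 3], [-3, 15]]
Q^3 = [[3, -12], [12, -57]]
Q^4 = [[-9, 45], [-45, 216]]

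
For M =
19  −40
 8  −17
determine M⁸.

[[32801, −65600], [13120, −26239]]

tr M = 2 and det M = −3, so the characteristic polynomial is λ² − (2)λ + (−3) with roots 3 and −1.
Eigenvectors give P = [[5, 2], [2, 1]] with P⁻¹ = [[1, −2], [−2, 5]], and M = P·diag(3, −1)·P⁻¹.
Then M⁸ = P·diag(6561, 1)·P⁻¹ = [[32805, 2], [13122, 1]] · [[1, −2], [−2, 5]] = [[32801, −65600], [13120, −26239]].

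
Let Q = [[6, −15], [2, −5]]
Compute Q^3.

[[6, −15], [2, −5]]

Q² = Q (a projection; rank 1, trace 1), so Q^3 = Q.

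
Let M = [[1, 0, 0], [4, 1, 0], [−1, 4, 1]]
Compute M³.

[[1, 0, 0], [12, 1, 0], [45, 12, 1]]

M = I + N where N = [[0, 0, 0], [4, 0, 0], [−1, 4, 0]] is strictly lower-triangular, so N³ = 0.
(I + N)³ = I + 3·N + 3·N² = [[1, 0, 0], [12, 1, 0], [45, 12, 1]].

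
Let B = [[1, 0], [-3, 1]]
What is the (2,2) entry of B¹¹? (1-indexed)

B = I + N where N = [[0, 0], [-3, 0]] is strictly lower-triangular, so N² = 0.
(I + N)¹¹ = I + 11·N = [[1, 0], [-33, 1]].

1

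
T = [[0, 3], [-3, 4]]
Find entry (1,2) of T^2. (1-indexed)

12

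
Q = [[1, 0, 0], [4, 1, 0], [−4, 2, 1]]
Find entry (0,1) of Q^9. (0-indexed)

Q = I + N where N = [[0, 0, 0], [4, 0, 0], [−4, 2, 0]] is strictly lower-triangular, so N^3 = 0.
(I + N)^9 = I + 9·N + 36·N^2 = [[1, 0, 0], [36, 1, 0], [252, 18, 1]].

0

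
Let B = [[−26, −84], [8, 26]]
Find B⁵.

[[−416, −1344], [128, 416]]

tr B = 0 and det B = −4, so the characteristic polynomial is λ² − (0)λ + (−4) with roots 2 and −2.
Eigenvectors give P = [[3, −7], [−1, 2]] with P⁻¹ = [[−2, −7], [−1, −3]], and B = P·diag(2, −2)·P⁻¹.
Then B⁵ = P·diag(32, −32)·P⁻¹ = [[96, 224], [−32, −64]] · [[−2, −7], [−1, −3]] = [[−416, −1344], [128, 416]].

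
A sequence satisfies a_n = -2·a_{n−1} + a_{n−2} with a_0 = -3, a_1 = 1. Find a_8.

-915

With companion matrix T = [[-2, 1], [1, 0]], [a_n, a_{n−1}]ᵀ = T·[a_{n−1}, a_{n−2}]ᵀ, so [a_8, a_7]ᵀ = T⁷·[a_1, a_0]ᵀ.
T⁷ = [[-408, 169], [169, -70]], giving [a_8, a_7]ᵀ = [[-915], [379]].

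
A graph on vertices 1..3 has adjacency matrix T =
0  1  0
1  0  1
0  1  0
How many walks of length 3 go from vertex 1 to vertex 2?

The number of length-3 walks from vertex 1 to vertex 2 is entry (1,2) of T³, where T is the adjacency matrix.
T² = [[1, 0, 1], [0, 2, 0], [1, 0, 1]]
T³ = [[0, 2, 0], [2, 0, 2], [0, 2, 0]]

2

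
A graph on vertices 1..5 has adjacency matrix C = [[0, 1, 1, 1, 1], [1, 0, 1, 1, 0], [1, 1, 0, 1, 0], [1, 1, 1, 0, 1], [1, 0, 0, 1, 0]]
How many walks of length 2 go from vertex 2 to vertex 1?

2

The number of length-2 walks from vertex 2 to vertex 1 is entry (2,1) of C², where C is the adjacency matrix.
C² = [[4, 2, 2, 3, 1], [2, 3, 2, 2, 2], [2, 2, 3, 2, 2], [3, 2, 2, 4, 1], [1, 2, 2, 1, 2]]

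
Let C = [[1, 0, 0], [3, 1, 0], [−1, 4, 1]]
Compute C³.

[[1, 0, 0], [9, 1, 0], [33, 12, 1]]

C = I + N where N = [[0, 0, 0], [3, 0, 0], [−1, 4, 0]] is strictly lower-triangular, so N³ = 0.
(I + N)³ = I + 3·N + 3·N² = [[1, 0, 0], [9, 1, 0], [33, 12, 1]].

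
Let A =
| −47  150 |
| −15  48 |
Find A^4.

[[−569, 1950], [−195, 666]]

tr A = 1 and det A = −6, so the characteristic polynomial is λ² − (1)λ + (−6) with roots 3 and −2.
Eigenvectors give P = [[3, 10], [1, 3]] with P⁻¹ = [[−3, 10], [1, −3]], and A = P·diag(3, −2)·P⁻¹.
Then A^4 = P·diag(81, 16)·P⁻¹ = [[243, 160], [81, 48]] · [[−3, 10], [1, −3]] = [[−569, 1950], [−195, 666]].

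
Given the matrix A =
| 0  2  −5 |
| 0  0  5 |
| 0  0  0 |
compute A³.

A is strictly triangular, hence nilpotent: A³ = 0, so A³ = 0.

[[0, 0, 0], [0, 0, 0], [0, 0, 0]]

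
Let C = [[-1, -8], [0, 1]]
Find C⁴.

C² = I (check: tr C = 0 and det C = -1), so C⁴ = I since 4 is even.

[[1, 0], [0, 1]]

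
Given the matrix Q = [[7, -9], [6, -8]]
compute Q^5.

tr Q = -1 and det Q = -2, so the characteristic polynomial is λ² − (-1)λ + (-2) with roots -2 and 1.
Eigenvectors give P = [[1, -3], [1, -2]] with P⁻¹ = [[-2, 3], [-1, 1]], and Q = P·diag(-2, 1)·P⁻¹.
Then Q^5 = P·diag(-32, 1)·P⁻¹ = [[-32, -3], [-32, -2]] · [[-2, 3], [-1, 1]] = [[67, -99], [66, -98]].

[[67, -99], [66, -98]]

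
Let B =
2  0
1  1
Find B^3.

tr B = 3 and det B = 2, so the characteristic polynomial is λ² − (3)λ + (2) with roots 2 and 1.
Eigenvectors give P = [[1, 0], [1, -1]] with P⁻¹ = [[1, 0], [1, -1]], and B = P·diag(2, 1)·P⁻¹.
Then B^3 = P·diag(8, 1)·P⁻¹ = [[8, 0], [8, -1]] · [[1, 0], [1, -1]] = [[8, 0], [7, 1]].

[[8, 0], [7, 1]]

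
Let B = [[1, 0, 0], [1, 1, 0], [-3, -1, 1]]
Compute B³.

[[1, 0, 0], [3, 1, 0], [-12, -3, 1]]

B = I + N where N = [[0, 0, 0], [1, 0, 0], [-3, -1, 0]] is strictly lower-triangular, so N³ = 0.
(I + N)³ = I + 3·N + 3·N² = [[1, 0, 0], [3, 1, 0], [-12, -3, 1]].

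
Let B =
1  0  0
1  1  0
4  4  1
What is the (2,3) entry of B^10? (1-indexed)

0

B = I + N where N = [[0, 0, 0], [1, 0, 0], [4, 4, 0]] is strictly lower-triangular, so N^3 = 0.
(I + N)^10 = I + 10·N + 45·N^2 = [[1, 0, 0], [10, 1, 0], [220, 40, 1]].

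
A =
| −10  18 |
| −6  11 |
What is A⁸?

[[−764, 1530], [−510, 1021]]

tr A = 1 and det A = −2, so the characteristic polynomial is λ² − (1)λ + (−2) with roots −1 and 2.
Eigenvectors give P = [[2, −3], [1, −2]] with P⁻¹ = [[2, −3], [1, −2]], and A = P·diag(−1, 2)·P⁻¹.
Then A⁸ = P·diag(1, 256)·P⁻¹ = [[2, −768], [1, −512]] · [[2, −3], [1, −2]] = [[−764, 1530], [−510, 1021]].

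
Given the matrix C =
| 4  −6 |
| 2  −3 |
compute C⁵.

[[4, −6], [2, −3]]

C² = C (a projection; rank 1, trace 1), so C⁵ = C.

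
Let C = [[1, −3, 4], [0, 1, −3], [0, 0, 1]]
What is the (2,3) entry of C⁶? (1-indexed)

C = I + N where N = [[0, −3, 4], [0, 0, −3], [0, 0, 0]] is strictly upper-triangular, so N³ = 0.
(I + N)⁶ = I + 6·N + 15·N² = [[1, −18, 159], [0, 1, −18], [0, 0, 1]].

−18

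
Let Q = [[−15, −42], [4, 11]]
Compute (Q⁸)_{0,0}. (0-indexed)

45921

tr Q = −4 and det Q = 3, so the characteristic polynomial is λ² − (−4)λ + (3) with roots −1 and −3.
Eigenvectors give P = [[−3, 7], [1, −2]] with P⁻¹ = [[2, 7], [1, 3]], and Q = P·diag(−1, −3)·P⁻¹.
Then Q⁸ = P·diag(1, 6561)·P⁻¹ = [[−3, 45927], [1, −13122]] · [[2, 7], [1, 3]] = [[45921, 137760], [−13120, −39359]].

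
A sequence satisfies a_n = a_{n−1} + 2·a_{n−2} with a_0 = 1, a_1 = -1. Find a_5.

With companion matrix A = [[1, 2], [1, 0]], [a_n, a_{n−1}]ᵀ = A·[a_{n−1}, a_{n−2}]ᵀ, so [a_5, a_4]ᵀ = A⁴·[a_1, a_0]ᵀ.
A⁴ = [[11, 10], [5, 6]], giving [a_5, a_4]ᵀ = [[-1], [1]].

-1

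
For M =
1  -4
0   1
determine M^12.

[[1, -48], [0, 1]]

M = I + N where N = [[0, -4], [0, 0]] is strictly upper-triangular, so N^2 = 0.
(I + N)^12 = I + 12·N = [[1, -48], [0, 1]].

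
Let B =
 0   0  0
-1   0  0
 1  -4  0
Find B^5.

[[0, 0, 0], [0, 0, 0], [0, 0, 0]]

B is strictly triangular, hence nilpotent: B^3 = 0, so B^5 = 0.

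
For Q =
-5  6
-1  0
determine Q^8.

tr Q = -5 and det Q = 6, so the characteristic polynomial is λ² − (-5)λ + (6) with roots -2 and -3.
Eigenvectors give P = [[2, -3], [1, -1]] with P⁻¹ = [[-1, 3], [-1, 2]], and Q = P·diag(-2, -3)·P⁻¹.
Then Q^8 = P·diag(256, 6561)·P⁻¹ = [[512, -19683], [256, -6561]] · [[-1, 3], [-1, 2]] = [[19171, -37830], [6305, -12354]].

[[19171, -37830], [6305, -12354]]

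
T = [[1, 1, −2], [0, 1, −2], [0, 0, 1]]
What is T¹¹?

T = I + N where N = [[0, 1, −2], [0, 0, −2], [0, 0, 0]] is strictly upper-triangular, so N³ = 0.
(I + N)¹¹ = I + 11·N + 55·N² = [[1, 11, −132], [0, 1, −22], [0, 0, 1]].

[[1, 11, −132], [0, 1, −22], [0, 0, 1]]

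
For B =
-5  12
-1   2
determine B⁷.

[[-509, 1524], [-127, 380]]

tr B = -3 and det B = 2, so the characteristic polynomial is λ² − (-3)λ + (2) with roots -2 and -1.
Eigenvectors give P = [[4, -3], [1, -1]] with P⁻¹ = [[1, -3], [1, -4]], and B = P·diag(-2, -1)·P⁻¹.
Then B⁷ = P·diag(-128, -1)·P⁻¹ = [[-512, 3], [-128, 1]] · [[1, -3], [1, -4]] = [[-509, 1524], [-127, 380]].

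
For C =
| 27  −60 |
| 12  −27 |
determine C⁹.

[[177147, −393660], [78732, −177147]]

tr C = 0 and det C = −9, so the characteristic polynomial is λ² − (0)λ + (−9) with roots 3 and −3.
Eigenvectors give P = [[5, −2], [2, −1]] with P⁻¹ = [[1, −2], [2, −5]], and C = P·diag(3, −3)·P⁻¹.
Then C⁹ = P·diag(19683, −19683)·P⁻¹ = [[98415, 39366], [39366, 19683]] · [[1, −2], [2, −5]] = [[177147, −393660], [78732, −177147]].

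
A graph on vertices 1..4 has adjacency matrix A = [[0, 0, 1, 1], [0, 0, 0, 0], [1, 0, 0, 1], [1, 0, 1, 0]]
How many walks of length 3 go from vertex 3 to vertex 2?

0

The number of length-3 walks from vertex 3 to vertex 2 is entry (3,2) of A^3, where A is the adjacency matrix.
A^2 = [[2, 0, 1, 1], [0, 0, 0, 0], [1, 0, 2, 1], [1, 0, 1, 2]]
A^3 = [[2, 0, 3, 3], [0, 0, 0, 0], [3, 0, 2, 3], [3, 0, 3, 2]]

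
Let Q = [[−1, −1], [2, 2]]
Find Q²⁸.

Q² = Q (a projection; rank 1, trace 1), so Q²⁸ = Q.

[[−1, −1], [2, 2]]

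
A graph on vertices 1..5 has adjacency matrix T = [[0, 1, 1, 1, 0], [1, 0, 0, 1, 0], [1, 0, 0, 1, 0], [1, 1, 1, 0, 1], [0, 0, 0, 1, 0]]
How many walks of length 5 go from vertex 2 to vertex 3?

The number of length-5 walks from vertex 2 to vertex 3 is entry (2,3) of T⁵, where T is the adjacency matrix.
T² = [[3, 1, 1, 2, 1], [1, 2, 2, 1, 1], [1, 2, 2, 1, 1], [2, 1, 1, 4, 0], [1, 1, 1, 0, 1]]
T³ = [[4, 5, 5, 6, 2], [5, 2, 2, 6, 1], [5, 2, 2, 6, 1], [6, 6, 6, 4, 4], [2, 1, 1, 4, 0]]
T⁴ = [[16, 10, 10, 16, 6], [10, 11, 11, 10, 6], [10, 11, 11, 10, 6], [16, 10, 10, 22, 4], [6, 6, 6, 4, 4]]
T⁵ = [[36, 32, 32, 42, 16], [32, 20, 20, 38, 10], [32, 20, 20, 38, 10], [42, 38, 38, 40, 22], [16, 10, 10, 22, 4]]

20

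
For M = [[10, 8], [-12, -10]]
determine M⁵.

tr M = 0 and det M = -4, so the characteristic polynomial is λ² − (0)λ + (-4) with roots -2 and 2.
Eigenvectors give P = [[-2, -1], [3, 1]] with P⁻¹ = [[1, 1], [-3, -2]], and M = P·diag(-2, 2)·P⁻¹.
Then M⁵ = P·diag(-32, 32)·P⁻¹ = [[64, -32], [-96, 32]] · [[1, 1], [-3, -2]] = [[160, 128], [-192, -160]].

[[160, 128], [-192, -160]]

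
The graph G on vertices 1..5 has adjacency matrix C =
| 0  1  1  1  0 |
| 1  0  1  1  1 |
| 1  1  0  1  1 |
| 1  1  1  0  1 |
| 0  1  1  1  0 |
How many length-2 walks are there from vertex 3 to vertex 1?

2

The number of length-2 walks from vertex 3 to vertex 1 is entry (3,1) of C^2, where C is the adjacency matrix.
C^2 = [[3, 2, 2, 2, 3], [2, 4, 3, 3, 2], [2, 3, 4, 3, 2], [2, 3, 3, 4, 2], [3, 2, 2, 2, 3]]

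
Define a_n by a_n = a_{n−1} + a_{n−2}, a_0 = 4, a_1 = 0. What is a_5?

With companion matrix C = [[1, 1], [1, 0]], [a_n, a_{n−1}]ᵀ = C·[a_{n−1}, a_{n−2}]ᵀ, so [a_5, a_4]ᵀ = C^4·[a_1, a_0]ᵀ.
C^4 = [[5, 3], [3, 2]], giving [a_5, a_4]ᵀ = [[12], [8]].

12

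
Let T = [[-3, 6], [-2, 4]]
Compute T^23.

[[-3, 6], [-2, 4]]

T² = T (a projection; rank 1, trace 1), so T^23 = T.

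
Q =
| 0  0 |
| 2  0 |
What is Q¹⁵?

Q is strictly triangular, hence nilpotent: Q² = 0, so Q¹⁵ = 0.

[[0, 0], [0, 0]]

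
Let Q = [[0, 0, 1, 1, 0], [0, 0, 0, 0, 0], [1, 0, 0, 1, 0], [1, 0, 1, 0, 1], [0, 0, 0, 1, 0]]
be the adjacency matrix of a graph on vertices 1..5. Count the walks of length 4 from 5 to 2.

The number of length-4 walks from vertex 5 to vertex 2 is entry (5,2) of Q⁴, where Q is the adjacency matrix.
Q² = [[2, 0, 1, 1, 1], [0, 0, 0, 0, 0], [1, 0, 2, 1, 1], [1, 0, 1, 3, 0], [1, 0, 1, 0, 1]]
Q³ = [[2, 0, 3, 4, 1], [0, 0, 0, 0, 0], [3, 0, 2, 4, 1], [4, 0, 4, 2, 3], [1, 0, 1, 3, 0]]
Q⁴ = [[7, 0, 6, 6, 4], [0, 0, 0, 0, 0], [6, 0, 7, 6, 4], [6, 0, 6, 11, 2], [4, 0, 4, 2, 3]]

0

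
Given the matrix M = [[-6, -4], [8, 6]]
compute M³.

[[-24, -16], [32, 24]]

tr M = 0 and det M = -4, so the characteristic polynomial is λ² − (0)λ + (-4) with roots -2 and 2.
Eigenvectors give P = [[-1, -1], [1, 2]] with P⁻¹ = [[-2, -1], [1, 1]], and M = P·diag(-2, 2)·P⁻¹.
Then M³ = P·diag(-8, 8)·P⁻¹ = [[8, -8], [-8, 16]] · [[-2, -1], [1, 1]] = [[-24, -16], [32, 24]].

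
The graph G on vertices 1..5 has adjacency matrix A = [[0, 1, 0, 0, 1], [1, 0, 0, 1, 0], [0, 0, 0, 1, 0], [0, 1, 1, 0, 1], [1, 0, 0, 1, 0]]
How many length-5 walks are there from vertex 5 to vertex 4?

The number of length-5 walks from vertex 5 to vertex 4 is entry (5,4) of A⁵, where A is the adjacency matrix.
A² = [[2, 0, 0, 2, 0], [0, 2, 1, 0, 2], [0, 1, 1, 0, 1], [2, 0, 0, 3, 0], [0, 2, 1, 0, 2]]
A³ = [[0, 4, 2, 0, 4], [4, 0, 0, 5, 0], [2, 0, 0, 3, 0], [0, 5, 3, 0, 5], [4, 0, 0, 5, 0]]
A⁴ = [[8, 0, 0, 10, 0], [0, 9, 5, 0, 9], [0, 5, 3, 0, 5], [10, 0, 0, 13, 0], [0, 9, 5, 0, 9]]
A⁵ = [[0, 18, 10, 0, 18], [18, 0, 0, 23, 0], [10, 0, 0, 13, 0], [0, 23, 13, 0, 23], [18, 0, 0, 23, 0]]

23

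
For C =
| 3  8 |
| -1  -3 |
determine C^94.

[[1, 0], [0, 1]]

C² = I (check: tr C = 0 and det C = -1), so C^94 = I since 94 is even.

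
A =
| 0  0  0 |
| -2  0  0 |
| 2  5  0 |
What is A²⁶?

[[0, 0, 0], [0, 0, 0], [0, 0, 0]]

A is strictly triangular, hence nilpotent: A³ = 0, so A²⁶ = 0.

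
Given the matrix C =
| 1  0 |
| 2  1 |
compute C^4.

[[1, 0], [8, 1]]

C = I + N where N = [[0, 0], [2, 0]] is strictly lower-triangular, so N^2 = 0.
(I + N)^4 = I + 4·N = [[1, 0], [8, 1]].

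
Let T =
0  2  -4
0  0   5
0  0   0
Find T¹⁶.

[[0, 0, 0], [0, 0, 0], [0, 0, 0]]

T is strictly triangular, hence nilpotent: T³ = 0, so T¹⁶ = 0.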